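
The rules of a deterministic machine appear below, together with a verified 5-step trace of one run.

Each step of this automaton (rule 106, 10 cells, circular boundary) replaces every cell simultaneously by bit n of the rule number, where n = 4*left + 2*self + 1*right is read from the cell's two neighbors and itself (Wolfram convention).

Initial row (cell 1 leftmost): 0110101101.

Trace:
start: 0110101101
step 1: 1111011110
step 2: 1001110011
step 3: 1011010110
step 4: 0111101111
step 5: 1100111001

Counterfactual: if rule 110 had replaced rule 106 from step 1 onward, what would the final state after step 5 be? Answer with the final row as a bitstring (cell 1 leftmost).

0000000000

(re-executing steps 1..5 under rule 110; state before step 1: 0110101101)
step 1: 1111111111
step 2: 0000000000
step 3: 0000000000
step 4: 0000000000
step 5: 0000000000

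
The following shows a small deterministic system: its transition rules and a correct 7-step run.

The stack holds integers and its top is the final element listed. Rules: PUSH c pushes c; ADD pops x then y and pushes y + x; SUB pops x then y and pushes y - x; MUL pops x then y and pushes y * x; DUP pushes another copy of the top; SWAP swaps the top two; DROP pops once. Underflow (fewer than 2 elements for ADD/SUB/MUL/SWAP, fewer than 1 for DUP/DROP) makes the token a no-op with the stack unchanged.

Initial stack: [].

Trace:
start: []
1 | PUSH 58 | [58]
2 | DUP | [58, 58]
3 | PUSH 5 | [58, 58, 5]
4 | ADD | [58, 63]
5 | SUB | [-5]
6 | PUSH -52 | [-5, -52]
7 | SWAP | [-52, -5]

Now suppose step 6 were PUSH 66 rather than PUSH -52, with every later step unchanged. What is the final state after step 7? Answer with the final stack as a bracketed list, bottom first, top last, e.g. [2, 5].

(re-executing from step 6 with the substitution; state before step 6: [-5])
6 | PUSH 66 | [-5, 66]
7 | SWAP | [66, -5]

[66, -5]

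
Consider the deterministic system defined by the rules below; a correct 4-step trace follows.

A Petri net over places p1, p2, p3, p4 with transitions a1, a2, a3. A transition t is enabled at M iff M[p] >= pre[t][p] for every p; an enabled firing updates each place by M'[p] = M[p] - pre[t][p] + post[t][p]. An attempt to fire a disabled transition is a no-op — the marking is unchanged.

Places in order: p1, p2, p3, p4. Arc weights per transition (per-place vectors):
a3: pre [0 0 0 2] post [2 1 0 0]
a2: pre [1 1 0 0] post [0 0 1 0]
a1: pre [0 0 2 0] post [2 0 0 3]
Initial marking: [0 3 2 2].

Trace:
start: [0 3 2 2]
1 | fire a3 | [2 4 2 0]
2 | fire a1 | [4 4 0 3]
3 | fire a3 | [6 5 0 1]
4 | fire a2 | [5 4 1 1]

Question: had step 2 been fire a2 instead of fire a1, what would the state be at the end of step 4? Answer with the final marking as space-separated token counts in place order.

0 2 4 0

(re-executing from step 2 with the substitution; state before step 2: [2 4 2 0])
2 | fire a2 | [1 3 3 0]
3 | fire a3 | [1 3 3 0]
4 | fire a2 | [0 2 4 0]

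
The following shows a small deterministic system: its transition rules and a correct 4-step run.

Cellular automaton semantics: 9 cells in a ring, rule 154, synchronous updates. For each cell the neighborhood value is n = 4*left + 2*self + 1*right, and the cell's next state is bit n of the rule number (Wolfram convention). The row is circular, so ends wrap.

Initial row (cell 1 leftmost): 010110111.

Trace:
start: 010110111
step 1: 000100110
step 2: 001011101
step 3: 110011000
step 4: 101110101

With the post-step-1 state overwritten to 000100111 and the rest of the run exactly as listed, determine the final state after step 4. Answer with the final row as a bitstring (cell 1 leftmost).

000111010

state after step 1 := 000100111
step 2: 101011110
step 3: 000011100
step 4: 000111010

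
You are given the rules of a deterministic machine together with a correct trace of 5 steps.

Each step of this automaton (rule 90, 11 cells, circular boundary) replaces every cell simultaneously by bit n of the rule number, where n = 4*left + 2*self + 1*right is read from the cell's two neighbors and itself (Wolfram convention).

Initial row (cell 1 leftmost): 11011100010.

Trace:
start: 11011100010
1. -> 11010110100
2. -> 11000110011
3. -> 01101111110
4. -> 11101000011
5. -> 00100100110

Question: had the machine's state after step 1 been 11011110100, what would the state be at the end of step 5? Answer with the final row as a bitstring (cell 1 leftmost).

state after step 1 := 11011110100
2. -> 11010010011
3. -> 01001101110
4. -> 10111101011
5. -> 10100100010

10100100010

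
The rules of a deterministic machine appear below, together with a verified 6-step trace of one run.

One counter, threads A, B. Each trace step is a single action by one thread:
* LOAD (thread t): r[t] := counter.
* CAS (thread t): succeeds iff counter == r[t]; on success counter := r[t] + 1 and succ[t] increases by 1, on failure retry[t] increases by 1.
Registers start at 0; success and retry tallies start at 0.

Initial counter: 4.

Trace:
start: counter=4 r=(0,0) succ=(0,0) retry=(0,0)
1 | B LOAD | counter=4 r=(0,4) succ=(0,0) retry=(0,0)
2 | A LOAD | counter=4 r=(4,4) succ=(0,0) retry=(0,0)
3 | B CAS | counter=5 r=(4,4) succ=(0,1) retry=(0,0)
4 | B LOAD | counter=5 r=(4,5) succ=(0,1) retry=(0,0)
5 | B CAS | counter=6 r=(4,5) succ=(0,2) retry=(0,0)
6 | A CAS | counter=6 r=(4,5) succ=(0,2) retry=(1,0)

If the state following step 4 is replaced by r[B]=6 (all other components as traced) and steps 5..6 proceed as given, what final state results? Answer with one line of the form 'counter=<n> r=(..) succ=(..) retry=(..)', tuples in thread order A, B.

state after step 4 := counter=5 r=(4,6) succ=(0,1) retry=(0,0)
5 | B CAS | counter=5 r=(4,6) succ=(0,1) retry=(0,1)
6 | A CAS | counter=5 r=(4,6) succ=(0,1) retry=(1,1)

counter=5 r=(4,6) succ=(0,1) retry=(1,1)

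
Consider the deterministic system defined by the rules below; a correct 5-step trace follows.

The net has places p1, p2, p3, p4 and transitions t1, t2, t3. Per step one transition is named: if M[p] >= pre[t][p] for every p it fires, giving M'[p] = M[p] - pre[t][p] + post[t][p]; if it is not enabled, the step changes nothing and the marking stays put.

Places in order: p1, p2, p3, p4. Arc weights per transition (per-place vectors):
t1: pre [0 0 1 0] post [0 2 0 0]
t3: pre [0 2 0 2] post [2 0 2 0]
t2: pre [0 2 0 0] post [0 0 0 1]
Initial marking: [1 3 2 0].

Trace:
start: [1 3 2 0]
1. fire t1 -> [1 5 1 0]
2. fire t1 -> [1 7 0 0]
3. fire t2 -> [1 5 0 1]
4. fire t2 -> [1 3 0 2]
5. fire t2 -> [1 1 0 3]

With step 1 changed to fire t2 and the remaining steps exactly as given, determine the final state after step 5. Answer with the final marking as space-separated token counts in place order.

(re-executing from step 1 with the substitution; state before step 1: [1 3 2 0])
1. fire t2 -> [1 1 2 1]
2. fire t1 -> [1 3 1 1]
3. fire t2 -> [1 1 1 2]
4. fire t2 -> [1 1 1 2]
5. fire t2 -> [1 1 1 2]

1 1 1 2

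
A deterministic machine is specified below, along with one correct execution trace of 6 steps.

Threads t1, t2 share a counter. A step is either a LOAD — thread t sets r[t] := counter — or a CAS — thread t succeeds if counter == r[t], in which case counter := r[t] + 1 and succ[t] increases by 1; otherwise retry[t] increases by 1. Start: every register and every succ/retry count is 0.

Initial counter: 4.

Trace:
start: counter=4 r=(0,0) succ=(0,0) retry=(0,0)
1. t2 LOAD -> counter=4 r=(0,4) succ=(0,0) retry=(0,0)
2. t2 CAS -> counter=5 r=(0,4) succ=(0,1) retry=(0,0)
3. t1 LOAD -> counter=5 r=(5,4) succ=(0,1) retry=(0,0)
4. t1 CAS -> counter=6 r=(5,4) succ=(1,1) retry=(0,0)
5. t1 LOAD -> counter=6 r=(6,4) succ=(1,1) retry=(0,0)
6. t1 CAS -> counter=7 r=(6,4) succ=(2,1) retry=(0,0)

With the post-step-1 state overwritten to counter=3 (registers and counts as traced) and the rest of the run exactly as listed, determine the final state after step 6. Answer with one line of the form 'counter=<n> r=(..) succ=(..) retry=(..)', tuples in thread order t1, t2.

counter=5 r=(4,4) succ=(2,0) retry=(0,1)

state after step 1 := counter=3 r=(0,4) succ=(0,0) retry=(0,0)
2. t2 CAS -> counter=3 r=(0,4) succ=(0,0) retry=(0,1)
3. t1 LOAD -> counter=3 r=(3,4) succ=(0,0) retry=(0,1)
4. t1 CAS -> counter=4 r=(3,4) succ=(1,0) retry=(0,1)
5. t1 LOAD -> counter=4 r=(4,4) succ=(1,0) retry=(0,1)
6. t1 CAS -> counter=5 r=(4,4) succ=(2,0) retry=(0,1)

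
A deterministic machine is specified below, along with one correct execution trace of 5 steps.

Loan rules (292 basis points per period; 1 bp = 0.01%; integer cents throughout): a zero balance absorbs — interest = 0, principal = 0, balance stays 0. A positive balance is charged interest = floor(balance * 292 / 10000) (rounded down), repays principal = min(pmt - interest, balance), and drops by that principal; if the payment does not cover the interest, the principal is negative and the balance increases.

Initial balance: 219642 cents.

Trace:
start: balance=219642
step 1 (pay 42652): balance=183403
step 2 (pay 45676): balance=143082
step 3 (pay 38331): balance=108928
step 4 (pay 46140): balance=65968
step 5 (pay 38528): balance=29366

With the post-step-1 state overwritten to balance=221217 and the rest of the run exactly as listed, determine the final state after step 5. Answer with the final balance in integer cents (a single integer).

state after step 1 := balance=221217
step 2 (pay 45676): balance=182000
step 3 (pay 38331): balance=148983
step 4 (pay 46140): balance=107193
step 5 (pay 38528): balance=71795

71795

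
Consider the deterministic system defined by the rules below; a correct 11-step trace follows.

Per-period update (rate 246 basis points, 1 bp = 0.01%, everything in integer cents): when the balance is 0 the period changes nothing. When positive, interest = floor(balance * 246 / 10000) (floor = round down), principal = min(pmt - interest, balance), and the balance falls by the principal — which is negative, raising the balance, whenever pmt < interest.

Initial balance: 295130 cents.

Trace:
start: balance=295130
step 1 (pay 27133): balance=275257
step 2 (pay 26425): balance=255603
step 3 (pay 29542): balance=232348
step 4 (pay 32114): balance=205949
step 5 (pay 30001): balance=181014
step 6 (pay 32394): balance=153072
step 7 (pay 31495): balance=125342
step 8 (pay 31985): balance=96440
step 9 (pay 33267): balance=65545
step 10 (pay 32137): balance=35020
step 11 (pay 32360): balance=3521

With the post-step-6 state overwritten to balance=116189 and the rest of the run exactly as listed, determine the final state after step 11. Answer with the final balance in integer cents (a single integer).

0

state after step 6 := balance=116189
step 7 (pay 31495): balance=87552
step 8 (pay 31985): balance=57720
step 9 (pay 33267): balance=25872
step 10 (pay 32137): balance=0
step 11 (pay 32360): balance=0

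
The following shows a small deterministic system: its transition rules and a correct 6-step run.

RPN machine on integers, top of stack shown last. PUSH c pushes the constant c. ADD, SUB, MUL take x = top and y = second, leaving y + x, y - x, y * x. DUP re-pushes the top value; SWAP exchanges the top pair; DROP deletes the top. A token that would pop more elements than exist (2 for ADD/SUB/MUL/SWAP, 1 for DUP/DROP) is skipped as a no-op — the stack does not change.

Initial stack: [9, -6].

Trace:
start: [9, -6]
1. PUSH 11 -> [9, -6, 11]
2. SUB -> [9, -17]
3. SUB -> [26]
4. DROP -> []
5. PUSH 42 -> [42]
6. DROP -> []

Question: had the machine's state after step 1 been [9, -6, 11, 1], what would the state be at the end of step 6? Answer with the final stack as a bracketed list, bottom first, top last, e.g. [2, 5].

[9]

state after step 1 := [9, -6, 11, 1]
2. SUB -> [9, -6, 10]
3. SUB -> [9, -16]
4. DROP -> [9]
5. PUSH 42 -> [9, 42]
6. DROP -> [9]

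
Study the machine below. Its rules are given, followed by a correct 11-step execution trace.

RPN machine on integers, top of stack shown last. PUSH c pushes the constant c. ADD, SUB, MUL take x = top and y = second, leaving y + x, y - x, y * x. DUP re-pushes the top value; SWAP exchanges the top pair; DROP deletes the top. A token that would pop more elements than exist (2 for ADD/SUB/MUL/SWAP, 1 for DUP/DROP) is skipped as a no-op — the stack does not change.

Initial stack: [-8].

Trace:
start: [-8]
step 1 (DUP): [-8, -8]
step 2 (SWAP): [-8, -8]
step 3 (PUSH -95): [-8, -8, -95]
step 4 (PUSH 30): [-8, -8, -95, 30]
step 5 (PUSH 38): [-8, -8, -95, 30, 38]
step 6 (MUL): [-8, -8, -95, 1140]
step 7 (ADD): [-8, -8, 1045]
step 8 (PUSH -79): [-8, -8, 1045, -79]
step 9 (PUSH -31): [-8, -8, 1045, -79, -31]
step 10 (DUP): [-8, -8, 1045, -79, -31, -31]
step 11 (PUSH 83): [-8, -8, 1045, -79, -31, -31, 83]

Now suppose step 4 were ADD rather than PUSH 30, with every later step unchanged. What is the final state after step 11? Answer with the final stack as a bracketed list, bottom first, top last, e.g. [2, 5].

(re-executing from step 4 with the substitution; state before step 4: [-8, -8, -95])
step 4 (ADD): [-8, -103]
step 5 (PUSH 38): [-8, -103, 38]
step 6 (MUL): [-8, -3914]
step 7 (ADD): [-3922]
step 8 (PUSH -79): [-3922, -79]
step 9 (PUSH -31): [-3922, -79, -31]
step 10 (DUP): [-3922, -79, -31, -31]
step 11 (PUSH 83): [-3922, -79, -31, -31, 83]

[-3922, -79, -31, -31, 83]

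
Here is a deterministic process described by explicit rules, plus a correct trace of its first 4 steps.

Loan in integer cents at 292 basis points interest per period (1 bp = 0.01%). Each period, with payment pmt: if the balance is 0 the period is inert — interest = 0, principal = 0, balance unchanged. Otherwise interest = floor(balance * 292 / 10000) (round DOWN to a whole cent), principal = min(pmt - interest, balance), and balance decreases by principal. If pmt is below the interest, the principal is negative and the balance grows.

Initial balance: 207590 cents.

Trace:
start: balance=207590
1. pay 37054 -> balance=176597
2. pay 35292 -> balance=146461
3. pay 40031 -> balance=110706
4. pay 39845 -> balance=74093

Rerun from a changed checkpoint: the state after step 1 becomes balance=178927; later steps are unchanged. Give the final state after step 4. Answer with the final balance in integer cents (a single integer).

state after step 1 := balance=178927
2. pay 35292 -> balance=148859
3. pay 40031 -> balance=113174
4. pay 39845 -> balance=76633

76633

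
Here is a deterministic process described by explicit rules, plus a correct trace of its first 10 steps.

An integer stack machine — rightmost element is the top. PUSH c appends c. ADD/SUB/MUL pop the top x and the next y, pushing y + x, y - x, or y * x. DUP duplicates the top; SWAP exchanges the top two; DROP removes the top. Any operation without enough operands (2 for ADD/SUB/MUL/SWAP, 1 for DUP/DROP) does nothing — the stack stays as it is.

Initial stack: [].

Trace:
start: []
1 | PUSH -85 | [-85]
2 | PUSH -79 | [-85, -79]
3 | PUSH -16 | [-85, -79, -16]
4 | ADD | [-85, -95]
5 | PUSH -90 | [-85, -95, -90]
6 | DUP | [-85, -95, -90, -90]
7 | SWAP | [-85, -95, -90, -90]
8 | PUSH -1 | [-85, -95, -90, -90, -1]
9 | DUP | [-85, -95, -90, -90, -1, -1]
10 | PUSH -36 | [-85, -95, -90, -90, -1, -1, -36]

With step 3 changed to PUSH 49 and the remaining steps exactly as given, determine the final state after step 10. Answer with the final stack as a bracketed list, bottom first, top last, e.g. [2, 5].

[-85, -30, -90, -90, -1, -1, -36]

(re-executing from step 3 with the substitution; state before step 3: [-85, -79])
3 | PUSH 49 | [-85, -79, 49]
4 | ADD | [-85, -30]
5 | PUSH -90 | [-85, -30, -90]
6 | DUP | [-85, -30, -90, -90]
7 | SWAP | [-85, -30, -90, -90]
8 | PUSH -1 | [-85, -30, -90, -90, -1]
9 | DUP | [-85, -30, -90, -90, -1, -1]
10 | PUSH -36 | [-85, -30, -90, -90, -1, -1, -36]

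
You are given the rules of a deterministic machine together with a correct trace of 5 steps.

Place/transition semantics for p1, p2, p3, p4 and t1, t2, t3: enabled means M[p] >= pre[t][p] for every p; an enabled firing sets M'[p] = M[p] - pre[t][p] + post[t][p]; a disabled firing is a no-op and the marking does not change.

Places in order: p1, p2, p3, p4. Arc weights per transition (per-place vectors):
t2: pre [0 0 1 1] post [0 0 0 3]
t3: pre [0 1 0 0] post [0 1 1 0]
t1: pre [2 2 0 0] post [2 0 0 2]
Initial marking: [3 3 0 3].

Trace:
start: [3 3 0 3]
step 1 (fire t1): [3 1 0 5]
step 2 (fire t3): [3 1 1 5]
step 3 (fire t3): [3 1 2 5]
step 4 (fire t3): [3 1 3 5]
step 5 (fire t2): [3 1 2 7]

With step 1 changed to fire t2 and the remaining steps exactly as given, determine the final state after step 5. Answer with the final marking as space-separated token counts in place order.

(re-executing from step 1 with the substitution; state before step 1: [3 3 0 3])
step 1 (fire t2): [3 3 0 3]
step 2 (fire t3): [3 3 1 3]
step 3 (fire t3): [3 3 2 3]
step 4 (fire t3): [3 3 3 3]
step 5 (fire t2): [3 3 2 5]

3 3 2 5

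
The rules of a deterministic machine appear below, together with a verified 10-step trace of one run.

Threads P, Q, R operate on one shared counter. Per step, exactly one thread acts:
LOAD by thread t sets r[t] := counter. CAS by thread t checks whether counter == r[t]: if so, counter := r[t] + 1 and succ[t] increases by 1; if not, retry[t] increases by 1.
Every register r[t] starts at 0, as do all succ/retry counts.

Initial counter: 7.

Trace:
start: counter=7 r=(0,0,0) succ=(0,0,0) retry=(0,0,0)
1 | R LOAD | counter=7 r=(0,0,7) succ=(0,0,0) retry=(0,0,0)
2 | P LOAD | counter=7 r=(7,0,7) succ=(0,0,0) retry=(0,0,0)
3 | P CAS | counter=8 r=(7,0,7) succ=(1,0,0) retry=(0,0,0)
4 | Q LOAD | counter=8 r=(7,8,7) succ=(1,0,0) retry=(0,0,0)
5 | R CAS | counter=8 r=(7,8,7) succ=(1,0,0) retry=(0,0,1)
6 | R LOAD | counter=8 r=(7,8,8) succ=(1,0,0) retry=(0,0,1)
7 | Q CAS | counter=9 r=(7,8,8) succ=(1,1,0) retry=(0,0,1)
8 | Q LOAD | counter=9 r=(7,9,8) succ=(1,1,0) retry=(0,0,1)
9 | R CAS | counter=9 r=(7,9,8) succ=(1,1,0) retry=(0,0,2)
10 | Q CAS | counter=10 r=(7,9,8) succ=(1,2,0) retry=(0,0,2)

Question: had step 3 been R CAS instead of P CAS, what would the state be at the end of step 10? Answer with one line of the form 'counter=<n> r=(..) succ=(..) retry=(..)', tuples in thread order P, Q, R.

(re-executing from step 3 with the substitution; state before step 3: counter=7 r=(7,0,7) succ=(0,0,0) retry=(0,0,0))
3 | R CAS | counter=8 r=(7,0,7) succ=(0,0,1) retry=(0,0,0)
4 | Q LOAD | counter=8 r=(7,8,7) succ=(0,0,1) retry=(0,0,0)
5 | R CAS | counter=8 r=(7,8,7) succ=(0,0,1) retry=(0,0,1)
6 | R LOAD | counter=8 r=(7,8,8) succ=(0,0,1) retry=(0,0,1)
7 | Q CAS | counter=9 r=(7,8,8) succ=(0,1,1) retry=(0,0,1)
8 | Q LOAD | counter=9 r=(7,9,8) succ=(0,1,1) retry=(0,0,1)
9 | R CAS | counter=9 r=(7,9,8) succ=(0,1,1) retry=(0,0,2)
10 | Q CAS | counter=10 r=(7,9,8) succ=(0,2,1) retry=(0,0,2)

counter=10 r=(7,9,8) succ=(0,2,1) retry=(0,0,2)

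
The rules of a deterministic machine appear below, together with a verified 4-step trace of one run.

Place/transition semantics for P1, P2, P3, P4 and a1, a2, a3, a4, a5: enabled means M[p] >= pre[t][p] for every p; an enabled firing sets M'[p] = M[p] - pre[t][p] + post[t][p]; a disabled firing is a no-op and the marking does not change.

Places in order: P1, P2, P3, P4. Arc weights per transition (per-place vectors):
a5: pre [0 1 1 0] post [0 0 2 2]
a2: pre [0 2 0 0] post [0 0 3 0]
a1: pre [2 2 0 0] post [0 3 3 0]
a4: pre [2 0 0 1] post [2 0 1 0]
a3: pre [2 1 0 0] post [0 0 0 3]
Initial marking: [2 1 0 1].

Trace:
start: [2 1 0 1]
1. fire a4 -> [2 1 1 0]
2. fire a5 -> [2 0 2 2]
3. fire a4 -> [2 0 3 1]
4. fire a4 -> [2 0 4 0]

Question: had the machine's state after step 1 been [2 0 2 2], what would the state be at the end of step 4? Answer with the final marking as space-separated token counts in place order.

2 0 4 0

state after step 1 := [2 0 2 2]
2. fire a5 -> [2 0 2 2]
3. fire a4 -> [2 0 3 1]
4. fire a4 -> [2 0 4 0]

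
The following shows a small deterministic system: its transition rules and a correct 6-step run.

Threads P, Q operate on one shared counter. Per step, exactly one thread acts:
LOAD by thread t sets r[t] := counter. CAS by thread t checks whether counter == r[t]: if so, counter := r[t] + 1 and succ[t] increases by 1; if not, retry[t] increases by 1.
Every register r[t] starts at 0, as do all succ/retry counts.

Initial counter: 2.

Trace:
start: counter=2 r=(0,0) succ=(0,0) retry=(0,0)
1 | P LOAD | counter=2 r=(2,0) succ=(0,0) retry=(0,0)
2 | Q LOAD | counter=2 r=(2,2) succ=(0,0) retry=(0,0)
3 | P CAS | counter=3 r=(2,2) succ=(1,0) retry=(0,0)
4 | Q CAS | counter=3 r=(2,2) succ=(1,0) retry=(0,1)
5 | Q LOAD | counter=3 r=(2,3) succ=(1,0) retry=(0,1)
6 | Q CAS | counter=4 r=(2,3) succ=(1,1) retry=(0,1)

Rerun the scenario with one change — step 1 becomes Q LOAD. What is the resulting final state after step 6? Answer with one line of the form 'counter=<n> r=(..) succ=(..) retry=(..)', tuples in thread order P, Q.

(re-executing from step 1 with the substitution; state before step 1: counter=2 r=(0,0) succ=(0,0) retry=(0,0))
1 | Q LOAD | counter=2 r=(0,2) succ=(0,0) retry=(0,0)
2 | Q LOAD | counter=2 r=(0,2) succ=(0,0) retry=(0,0)
3 | P CAS | counter=2 r=(0,2) succ=(0,0) retry=(1,0)
4 | Q CAS | counter=3 r=(0,2) succ=(0,1) retry=(1,0)
5 | Q LOAD | counter=3 r=(0,3) succ=(0,1) retry=(1,0)
6 | Q CAS | counter=4 r=(0,3) succ=(0,2) retry=(1,0)

counter=4 r=(0,3) succ=(0,2) retry=(1,0)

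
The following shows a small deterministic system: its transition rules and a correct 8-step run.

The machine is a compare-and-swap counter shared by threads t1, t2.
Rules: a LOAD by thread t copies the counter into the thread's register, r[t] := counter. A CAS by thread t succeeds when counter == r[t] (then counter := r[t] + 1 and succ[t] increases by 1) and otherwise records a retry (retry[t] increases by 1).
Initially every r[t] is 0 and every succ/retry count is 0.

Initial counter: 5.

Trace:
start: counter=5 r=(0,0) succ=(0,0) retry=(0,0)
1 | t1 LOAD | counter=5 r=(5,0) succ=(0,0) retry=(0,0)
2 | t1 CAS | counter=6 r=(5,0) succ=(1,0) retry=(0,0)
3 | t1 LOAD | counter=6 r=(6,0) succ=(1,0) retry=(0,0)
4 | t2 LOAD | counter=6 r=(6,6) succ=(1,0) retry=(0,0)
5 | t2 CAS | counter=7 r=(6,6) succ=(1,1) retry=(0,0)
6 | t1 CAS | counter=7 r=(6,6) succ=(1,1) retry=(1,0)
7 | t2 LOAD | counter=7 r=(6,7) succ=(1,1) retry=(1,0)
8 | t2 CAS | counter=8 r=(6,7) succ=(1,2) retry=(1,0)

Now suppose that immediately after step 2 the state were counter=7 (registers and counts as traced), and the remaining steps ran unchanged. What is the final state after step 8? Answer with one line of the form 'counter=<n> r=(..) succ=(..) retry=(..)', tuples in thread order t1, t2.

counter=9 r=(7,8) succ=(1,2) retry=(1,0)

state after step 2 := counter=7 r=(5,0) succ=(1,0) retry=(0,0)
3 | t1 LOAD | counter=7 r=(7,0) succ=(1,0) retry=(0,0)
4 | t2 LOAD | counter=7 r=(7,7) succ=(1,0) retry=(0,0)
5 | t2 CAS | counter=8 r=(7,7) succ=(1,1) retry=(0,0)
6 | t1 CAS | counter=8 r=(7,7) succ=(1,1) retry=(1,0)
7 | t2 LOAD | counter=8 r=(7,8) succ=(1,1) retry=(1,0)
8 | t2 CAS | counter=9 r=(7,8) succ=(1,2) retry=(1,0)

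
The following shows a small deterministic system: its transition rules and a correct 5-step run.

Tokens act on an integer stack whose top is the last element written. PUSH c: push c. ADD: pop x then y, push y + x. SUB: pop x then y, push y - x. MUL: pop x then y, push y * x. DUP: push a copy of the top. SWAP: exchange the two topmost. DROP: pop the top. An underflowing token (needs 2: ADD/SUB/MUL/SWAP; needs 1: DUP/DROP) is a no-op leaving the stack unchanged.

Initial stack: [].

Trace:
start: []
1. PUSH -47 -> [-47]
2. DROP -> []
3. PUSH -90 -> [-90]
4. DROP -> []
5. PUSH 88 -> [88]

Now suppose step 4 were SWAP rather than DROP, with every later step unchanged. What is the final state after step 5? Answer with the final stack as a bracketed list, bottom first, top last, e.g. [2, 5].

[-90, 88]

(re-executing from step 4 with the substitution; state before step 4: [-90])
4. SWAP -> [-90]
5. PUSH 88 -> [-90, 88]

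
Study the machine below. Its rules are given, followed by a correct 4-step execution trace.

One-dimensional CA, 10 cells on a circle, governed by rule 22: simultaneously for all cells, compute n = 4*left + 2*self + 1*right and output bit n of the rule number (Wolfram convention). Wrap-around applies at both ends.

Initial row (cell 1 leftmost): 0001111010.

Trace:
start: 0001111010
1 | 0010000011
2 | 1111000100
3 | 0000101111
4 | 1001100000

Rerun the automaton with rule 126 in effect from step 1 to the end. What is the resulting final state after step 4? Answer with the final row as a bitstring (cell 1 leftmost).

1000011001

(re-executing steps 1..4 under rule 126; state before step 1: 0001111010)
1 | 0011001111
2 | 1111111001
3 | 0000001111
4 | 1000011001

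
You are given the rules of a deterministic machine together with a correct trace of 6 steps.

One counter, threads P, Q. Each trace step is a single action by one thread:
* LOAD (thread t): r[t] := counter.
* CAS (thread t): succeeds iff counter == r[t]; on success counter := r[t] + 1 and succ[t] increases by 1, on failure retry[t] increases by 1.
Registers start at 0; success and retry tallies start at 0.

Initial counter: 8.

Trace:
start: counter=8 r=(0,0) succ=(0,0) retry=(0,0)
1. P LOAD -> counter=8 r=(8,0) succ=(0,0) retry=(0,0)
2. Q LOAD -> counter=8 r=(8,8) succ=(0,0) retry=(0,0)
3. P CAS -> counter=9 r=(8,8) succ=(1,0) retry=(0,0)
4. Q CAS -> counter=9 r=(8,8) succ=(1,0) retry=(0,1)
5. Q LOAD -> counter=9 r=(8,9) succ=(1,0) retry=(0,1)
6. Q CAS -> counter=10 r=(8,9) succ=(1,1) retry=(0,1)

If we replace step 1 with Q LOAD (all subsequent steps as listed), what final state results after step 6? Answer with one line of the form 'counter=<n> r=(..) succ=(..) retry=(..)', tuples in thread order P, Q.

counter=10 r=(0,9) succ=(0,2) retry=(1,0)

(re-executing from step 1 with the substitution; state before step 1: counter=8 r=(0,0) succ=(0,0) retry=(0,0))
1. Q LOAD -> counter=8 r=(0,8) succ=(0,0) retry=(0,0)
2. Q LOAD -> counter=8 r=(0,8) succ=(0,0) retry=(0,0)
3. P CAS -> counter=8 r=(0,8) succ=(0,0) retry=(1,0)
4. Q CAS -> counter=9 r=(0,8) succ=(0,1) retry=(1,0)
5. Q LOAD -> counter=9 r=(0,9) succ=(0,1) retry=(1,0)
6. Q CAS -> counter=10 r=(0,9) succ=(0,2) retry=(1,0)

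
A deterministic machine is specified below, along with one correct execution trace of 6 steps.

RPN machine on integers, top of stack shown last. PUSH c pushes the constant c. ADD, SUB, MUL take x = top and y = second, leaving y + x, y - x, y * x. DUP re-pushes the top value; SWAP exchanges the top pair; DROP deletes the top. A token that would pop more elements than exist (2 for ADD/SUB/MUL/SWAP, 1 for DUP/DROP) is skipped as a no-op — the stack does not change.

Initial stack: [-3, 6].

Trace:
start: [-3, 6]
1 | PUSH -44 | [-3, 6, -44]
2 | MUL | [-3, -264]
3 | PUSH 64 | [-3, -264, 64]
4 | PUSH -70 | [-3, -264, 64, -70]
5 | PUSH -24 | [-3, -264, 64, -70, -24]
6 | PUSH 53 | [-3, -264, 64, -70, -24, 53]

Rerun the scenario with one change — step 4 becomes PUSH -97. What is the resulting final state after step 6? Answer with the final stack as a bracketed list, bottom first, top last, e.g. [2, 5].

[-3, -264, 64, -97, -24, 53]

(re-executing from step 4 with the substitution; state before step 4: [-3, -264, 64])
4 | PUSH -97 | [-3, -264, 64, -97]
5 | PUSH -24 | [-3, -264, 64, -97, -24]
6 | PUSH 53 | [-3, -264, 64, -97, -24, 53]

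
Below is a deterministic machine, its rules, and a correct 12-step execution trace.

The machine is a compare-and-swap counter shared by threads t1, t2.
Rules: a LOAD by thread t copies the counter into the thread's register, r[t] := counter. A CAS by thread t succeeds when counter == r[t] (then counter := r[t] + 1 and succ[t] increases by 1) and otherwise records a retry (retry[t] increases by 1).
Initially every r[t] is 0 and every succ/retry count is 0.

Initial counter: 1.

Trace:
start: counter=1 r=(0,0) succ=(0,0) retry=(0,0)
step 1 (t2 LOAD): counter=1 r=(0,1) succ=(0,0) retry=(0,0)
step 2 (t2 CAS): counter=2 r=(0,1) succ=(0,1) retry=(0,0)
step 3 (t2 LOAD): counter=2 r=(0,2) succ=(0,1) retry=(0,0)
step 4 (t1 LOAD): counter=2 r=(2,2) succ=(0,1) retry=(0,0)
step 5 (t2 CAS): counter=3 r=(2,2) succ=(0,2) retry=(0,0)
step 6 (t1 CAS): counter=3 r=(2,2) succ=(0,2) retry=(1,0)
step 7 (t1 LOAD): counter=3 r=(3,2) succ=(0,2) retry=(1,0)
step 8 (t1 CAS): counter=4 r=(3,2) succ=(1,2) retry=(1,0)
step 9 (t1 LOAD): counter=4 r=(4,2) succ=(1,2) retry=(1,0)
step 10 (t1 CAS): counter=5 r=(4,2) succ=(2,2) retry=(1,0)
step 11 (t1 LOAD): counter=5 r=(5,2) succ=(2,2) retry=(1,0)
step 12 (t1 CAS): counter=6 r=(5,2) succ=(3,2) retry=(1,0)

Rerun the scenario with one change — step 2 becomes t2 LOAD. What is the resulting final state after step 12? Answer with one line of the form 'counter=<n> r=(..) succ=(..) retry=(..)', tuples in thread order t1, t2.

(re-executing from step 2 with the substitution; state before step 2: counter=1 r=(0,1) succ=(0,0) retry=(0,0))
step 2 (t2 LOAD): counter=1 r=(0,1) succ=(0,0) retry=(0,0)
step 3 (t2 LOAD): counter=1 r=(0,1) succ=(0,0) retry=(0,0)
step 4 (t1 LOAD): counter=1 r=(1,1) succ=(0,0) retry=(0,0)
step 5 (t2 CAS): counter=2 r=(1,1) succ=(0,1) retry=(0,0)
step 6 (t1 CAS): counter=2 r=(1,1) succ=(0,1) retry=(1,0)
step 7 (t1 LOAD): counter=2 r=(2,1) succ=(0,1) retry=(1,0)
step 8 (t1 CAS): counter=3 r=(2,1) succ=(1,1) retry=(1,0)
step 9 (t1 LOAD): counter=3 r=(3,1) succ=(1,1) retry=(1,0)
step 10 (t1 CAS): counter=4 r=(3,1) succ=(2,1) retry=(1,0)
step 11 (t1 LOAD): counter=4 r=(4,1) succ=(2,1) retry=(1,0)
step 12 (t1 CAS): counter=5 r=(4,1) succ=(3,1) retry=(1,0)

counter=5 r=(4,1) succ=(3,1) retry=(1,0)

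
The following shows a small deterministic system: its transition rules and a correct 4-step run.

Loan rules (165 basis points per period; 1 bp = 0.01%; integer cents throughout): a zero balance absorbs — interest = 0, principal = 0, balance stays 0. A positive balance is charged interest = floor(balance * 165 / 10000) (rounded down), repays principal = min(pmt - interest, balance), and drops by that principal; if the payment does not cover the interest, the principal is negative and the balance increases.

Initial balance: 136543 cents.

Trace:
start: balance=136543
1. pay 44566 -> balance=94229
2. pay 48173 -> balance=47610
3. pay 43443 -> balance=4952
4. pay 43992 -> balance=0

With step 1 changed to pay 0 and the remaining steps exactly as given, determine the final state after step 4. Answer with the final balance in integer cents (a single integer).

7851

(re-executing from step 1 with the substitution; state before step 1: balance=136543)
1. pay 0 -> balance=138795
2. pay 48173 -> balance=92912
3. pay 43443 -> balance=51002
4. pay 43992 -> balance=7851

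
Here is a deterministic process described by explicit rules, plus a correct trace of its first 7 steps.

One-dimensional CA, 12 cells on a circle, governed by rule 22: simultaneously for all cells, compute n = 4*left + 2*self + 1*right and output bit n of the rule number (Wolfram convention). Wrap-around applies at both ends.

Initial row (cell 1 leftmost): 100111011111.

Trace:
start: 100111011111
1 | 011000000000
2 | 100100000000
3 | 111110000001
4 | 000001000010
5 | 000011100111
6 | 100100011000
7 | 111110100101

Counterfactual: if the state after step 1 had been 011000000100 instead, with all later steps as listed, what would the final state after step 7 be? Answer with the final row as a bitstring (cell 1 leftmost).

state after step 1 := 011000000100
2 | 100100001110
3 | 111110010000
4 | 000001111001
5 | 100010000111
6 | 010111001000
7 | 110000111100

110000111100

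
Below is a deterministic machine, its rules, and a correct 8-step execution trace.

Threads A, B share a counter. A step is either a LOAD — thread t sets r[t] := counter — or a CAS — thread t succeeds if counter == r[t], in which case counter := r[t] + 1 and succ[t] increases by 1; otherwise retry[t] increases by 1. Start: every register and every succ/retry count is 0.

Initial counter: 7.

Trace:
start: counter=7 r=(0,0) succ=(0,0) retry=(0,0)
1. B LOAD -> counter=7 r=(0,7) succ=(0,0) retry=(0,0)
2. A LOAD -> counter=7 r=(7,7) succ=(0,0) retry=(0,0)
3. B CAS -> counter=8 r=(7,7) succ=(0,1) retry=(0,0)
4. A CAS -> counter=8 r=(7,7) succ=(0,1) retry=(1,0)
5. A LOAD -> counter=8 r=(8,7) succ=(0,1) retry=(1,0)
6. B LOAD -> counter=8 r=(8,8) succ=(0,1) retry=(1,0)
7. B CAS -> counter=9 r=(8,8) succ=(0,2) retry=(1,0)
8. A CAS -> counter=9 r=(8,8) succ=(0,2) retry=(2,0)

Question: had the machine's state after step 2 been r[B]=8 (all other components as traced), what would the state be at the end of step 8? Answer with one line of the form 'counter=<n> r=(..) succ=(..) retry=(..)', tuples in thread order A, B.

state after step 2 := counter=7 r=(7,8) succ=(0,0) retry=(0,0)
3. B CAS -> counter=7 r=(7,8) succ=(0,0) retry=(0,1)
4. A CAS -> counter=8 r=(7,8) succ=(1,0) retry=(0,1)
5. A LOAD -> counter=8 r=(8,8) succ=(1,0) retry=(0,1)
6. B LOAD -> counter=8 r=(8,8) succ=(1,0) retry=(0,1)
7. B CAS -> counter=9 r=(8,8) succ=(1,1) retry=(0,1)
8. A CAS -> counter=9 r=(8,8) succ=(1,1) retry=(1,1)

counter=9 r=(8,8) succ=(1,1) retry=(1,1)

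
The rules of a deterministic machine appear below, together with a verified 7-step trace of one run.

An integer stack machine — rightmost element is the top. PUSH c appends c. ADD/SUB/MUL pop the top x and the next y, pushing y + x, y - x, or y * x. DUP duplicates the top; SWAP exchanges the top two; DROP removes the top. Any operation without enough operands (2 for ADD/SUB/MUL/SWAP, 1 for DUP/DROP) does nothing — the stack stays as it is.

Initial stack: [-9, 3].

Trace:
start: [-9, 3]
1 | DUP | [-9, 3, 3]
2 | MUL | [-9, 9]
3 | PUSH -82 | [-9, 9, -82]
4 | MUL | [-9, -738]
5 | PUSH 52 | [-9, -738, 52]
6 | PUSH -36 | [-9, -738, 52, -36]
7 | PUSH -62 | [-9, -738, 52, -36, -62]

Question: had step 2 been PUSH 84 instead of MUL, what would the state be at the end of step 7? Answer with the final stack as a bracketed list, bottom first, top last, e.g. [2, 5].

(re-executing from step 2 with the substitution; state before step 2: [-9, 3, 3])
2 | PUSH 84 | [-9, 3, 3, 84]
3 | PUSH -82 | [-9, 3, 3, 84, -82]
4 | MUL | [-9, 3, 3, -6888]
5 | PUSH 52 | [-9, 3, 3, -6888, 52]
6 | PUSH -36 | [-9, 3, 3, -6888, 52, -36]
7 | PUSH -62 | [-9, 3, 3, -6888, 52, -36, -62]

[-9, 3, 3, -6888, 52, -36, -62]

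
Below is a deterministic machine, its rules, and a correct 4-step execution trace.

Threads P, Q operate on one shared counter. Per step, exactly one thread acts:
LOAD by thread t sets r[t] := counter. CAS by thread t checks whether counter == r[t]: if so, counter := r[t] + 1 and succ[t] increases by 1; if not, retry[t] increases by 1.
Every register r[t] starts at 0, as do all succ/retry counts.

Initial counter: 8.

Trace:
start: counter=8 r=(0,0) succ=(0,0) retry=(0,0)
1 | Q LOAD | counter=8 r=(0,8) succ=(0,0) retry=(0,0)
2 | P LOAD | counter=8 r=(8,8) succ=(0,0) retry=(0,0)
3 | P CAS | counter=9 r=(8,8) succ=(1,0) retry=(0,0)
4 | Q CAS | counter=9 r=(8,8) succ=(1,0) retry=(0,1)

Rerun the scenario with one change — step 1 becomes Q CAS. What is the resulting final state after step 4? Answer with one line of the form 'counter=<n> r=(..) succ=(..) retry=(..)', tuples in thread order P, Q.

(re-executing from step 1 with the substitution; state before step 1: counter=8 r=(0,0) succ=(0,0) retry=(0,0))
1 | Q CAS | counter=8 r=(0,0) succ=(0,0) retry=(0,1)
2 | P LOAD | counter=8 r=(8,0) succ=(0,0) retry=(0,1)
3 | P CAS | counter=9 r=(8,0) succ=(1,0) retry=(0,1)
4 | Q CAS | counter=9 r=(8,0) succ=(1,0) retry=(0,2)

counter=9 r=(8,0) succ=(1,0) retry=(0,2)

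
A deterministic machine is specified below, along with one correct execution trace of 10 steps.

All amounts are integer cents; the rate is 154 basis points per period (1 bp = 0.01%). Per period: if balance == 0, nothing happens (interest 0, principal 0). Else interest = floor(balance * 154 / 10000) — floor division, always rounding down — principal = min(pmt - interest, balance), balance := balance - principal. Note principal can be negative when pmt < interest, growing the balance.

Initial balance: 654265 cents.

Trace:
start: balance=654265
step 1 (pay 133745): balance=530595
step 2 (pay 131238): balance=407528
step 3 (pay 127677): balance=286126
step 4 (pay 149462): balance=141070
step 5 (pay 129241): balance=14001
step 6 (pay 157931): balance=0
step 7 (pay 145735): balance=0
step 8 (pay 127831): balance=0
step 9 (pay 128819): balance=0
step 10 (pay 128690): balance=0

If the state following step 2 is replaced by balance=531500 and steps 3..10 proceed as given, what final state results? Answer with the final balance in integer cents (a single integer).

state after step 2 := balance=531500
step 3 (pay 127677): balance=412008
step 4 (pay 149462): balance=268890
step 5 (pay 129241): balance=143789
step 6 (pay 157931): balance=0
step 7 (pay 145735): balance=0
step 8 (pay 127831): balance=0
step 9 (pay 128819): balance=0
step 10 (pay 128690): balance=0

0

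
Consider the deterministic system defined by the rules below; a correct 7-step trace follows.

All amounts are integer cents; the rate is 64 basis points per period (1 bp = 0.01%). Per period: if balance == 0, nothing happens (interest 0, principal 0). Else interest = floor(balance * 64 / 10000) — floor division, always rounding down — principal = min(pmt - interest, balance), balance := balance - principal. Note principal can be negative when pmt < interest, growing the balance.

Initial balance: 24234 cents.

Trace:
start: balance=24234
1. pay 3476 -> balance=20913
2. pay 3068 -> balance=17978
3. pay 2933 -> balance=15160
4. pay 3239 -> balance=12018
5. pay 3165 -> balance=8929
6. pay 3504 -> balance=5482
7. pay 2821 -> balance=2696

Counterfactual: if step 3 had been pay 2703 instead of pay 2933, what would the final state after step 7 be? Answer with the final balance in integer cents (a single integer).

2931

(re-executing from step 3 with the substitution; state before step 3: balance=17978)
3. pay 2703 -> balance=15390
4. pay 3239 -> balance=12249
5. pay 3165 -> balance=9162
6. pay 3504 -> balance=5716
7. pay 2821 -> balance=2931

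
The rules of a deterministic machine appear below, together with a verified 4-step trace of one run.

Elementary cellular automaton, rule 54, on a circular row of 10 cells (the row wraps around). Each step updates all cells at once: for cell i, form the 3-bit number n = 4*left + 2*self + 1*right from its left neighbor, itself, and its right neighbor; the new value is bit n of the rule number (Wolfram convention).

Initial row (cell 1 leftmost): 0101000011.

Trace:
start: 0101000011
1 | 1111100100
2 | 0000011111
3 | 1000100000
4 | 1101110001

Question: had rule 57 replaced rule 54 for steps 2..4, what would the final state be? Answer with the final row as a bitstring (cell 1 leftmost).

1100100100

(re-executing steps 2..4 under rule 57; state before step 2: 1111100100)
2 | 1000010010
3 | 0111001001
4 | 1100100100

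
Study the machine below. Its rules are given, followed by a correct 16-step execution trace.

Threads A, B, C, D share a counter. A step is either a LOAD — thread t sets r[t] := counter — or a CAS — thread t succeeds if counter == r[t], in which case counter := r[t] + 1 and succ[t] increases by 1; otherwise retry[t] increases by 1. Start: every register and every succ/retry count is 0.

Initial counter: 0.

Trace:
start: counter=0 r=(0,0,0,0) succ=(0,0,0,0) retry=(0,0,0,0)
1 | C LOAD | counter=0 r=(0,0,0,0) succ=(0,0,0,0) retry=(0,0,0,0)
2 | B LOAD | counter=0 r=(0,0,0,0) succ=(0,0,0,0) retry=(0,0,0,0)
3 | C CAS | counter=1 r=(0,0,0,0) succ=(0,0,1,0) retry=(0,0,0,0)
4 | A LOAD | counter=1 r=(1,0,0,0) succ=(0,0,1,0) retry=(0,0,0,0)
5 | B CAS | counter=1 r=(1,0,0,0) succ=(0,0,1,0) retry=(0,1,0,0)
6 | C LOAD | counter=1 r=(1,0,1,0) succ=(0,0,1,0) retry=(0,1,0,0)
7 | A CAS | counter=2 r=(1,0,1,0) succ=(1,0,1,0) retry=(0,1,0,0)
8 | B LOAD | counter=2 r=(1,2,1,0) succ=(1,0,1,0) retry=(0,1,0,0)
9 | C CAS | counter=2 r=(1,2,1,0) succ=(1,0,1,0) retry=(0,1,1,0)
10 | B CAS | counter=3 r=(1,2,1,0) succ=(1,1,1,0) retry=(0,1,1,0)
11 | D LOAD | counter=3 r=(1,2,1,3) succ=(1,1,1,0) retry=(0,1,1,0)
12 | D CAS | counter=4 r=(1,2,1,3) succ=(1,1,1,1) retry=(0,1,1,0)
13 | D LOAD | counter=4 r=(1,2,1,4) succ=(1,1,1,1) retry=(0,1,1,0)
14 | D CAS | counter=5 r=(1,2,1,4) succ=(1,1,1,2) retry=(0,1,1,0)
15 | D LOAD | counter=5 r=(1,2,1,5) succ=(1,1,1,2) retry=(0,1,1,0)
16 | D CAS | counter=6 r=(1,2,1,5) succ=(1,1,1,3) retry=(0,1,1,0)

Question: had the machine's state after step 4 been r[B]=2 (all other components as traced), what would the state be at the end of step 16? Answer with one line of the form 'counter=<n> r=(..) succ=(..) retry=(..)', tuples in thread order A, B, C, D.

state after step 4 := counter=1 r=(1,2,0,0) succ=(0,0,1,0) retry=(0,0,0,0)
5 | B CAS | counter=1 r=(1,2,0,0) succ=(0,0,1,0) retry=(0,1,0,0)
6 | C LOAD | counter=1 r=(1,2,1,0) succ=(0,0,1,0) retry=(0,1,0,0)
7 | A CAS | counter=2 r=(1,2,1,0) succ=(1,0,1,0) retry=(0,1,0,0)
8 | B LOAD | counter=2 r=(1,2,1,0) succ=(1,0,1,0) retry=(0,1,0,0)
9 | C CAS | counter=2 r=(1,2,1,0) succ=(1,0,1,0) retry=(0,1,1,0)
10 | B CAS | counter=3 r=(1,2,1,0) succ=(1,1,1,0) retry=(0,1,1,0)
11 | D LOAD | counter=3 r=(1,2,1,3) succ=(1,1,1,0) retry=(0,1,1,0)
12 | D CAS | counter=4 r=(1,2,1,3) succ=(1,1,1,1) retry=(0,1,1,0)
13 | D LOAD | counter=4 r=(1,2,1,4) succ=(1,1,1,1) retry=(0,1,1,0)
14 | D CAS | counter=5 r=(1,2,1,4) succ=(1,1,1,2) retry=(0,1,1,0)
15 | D LOAD | counter=5 r=(1,2,1,5) succ=(1,1,1,2) retry=(0,1,1,0)
16 | D CAS | counter=6 r=(1,2,1,5) succ=(1,1,1,3) retry=(0,1,1,0)

counter=6 r=(1,2,1,5) succ=(1,1,1,3) retry=(0,1,1,0)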